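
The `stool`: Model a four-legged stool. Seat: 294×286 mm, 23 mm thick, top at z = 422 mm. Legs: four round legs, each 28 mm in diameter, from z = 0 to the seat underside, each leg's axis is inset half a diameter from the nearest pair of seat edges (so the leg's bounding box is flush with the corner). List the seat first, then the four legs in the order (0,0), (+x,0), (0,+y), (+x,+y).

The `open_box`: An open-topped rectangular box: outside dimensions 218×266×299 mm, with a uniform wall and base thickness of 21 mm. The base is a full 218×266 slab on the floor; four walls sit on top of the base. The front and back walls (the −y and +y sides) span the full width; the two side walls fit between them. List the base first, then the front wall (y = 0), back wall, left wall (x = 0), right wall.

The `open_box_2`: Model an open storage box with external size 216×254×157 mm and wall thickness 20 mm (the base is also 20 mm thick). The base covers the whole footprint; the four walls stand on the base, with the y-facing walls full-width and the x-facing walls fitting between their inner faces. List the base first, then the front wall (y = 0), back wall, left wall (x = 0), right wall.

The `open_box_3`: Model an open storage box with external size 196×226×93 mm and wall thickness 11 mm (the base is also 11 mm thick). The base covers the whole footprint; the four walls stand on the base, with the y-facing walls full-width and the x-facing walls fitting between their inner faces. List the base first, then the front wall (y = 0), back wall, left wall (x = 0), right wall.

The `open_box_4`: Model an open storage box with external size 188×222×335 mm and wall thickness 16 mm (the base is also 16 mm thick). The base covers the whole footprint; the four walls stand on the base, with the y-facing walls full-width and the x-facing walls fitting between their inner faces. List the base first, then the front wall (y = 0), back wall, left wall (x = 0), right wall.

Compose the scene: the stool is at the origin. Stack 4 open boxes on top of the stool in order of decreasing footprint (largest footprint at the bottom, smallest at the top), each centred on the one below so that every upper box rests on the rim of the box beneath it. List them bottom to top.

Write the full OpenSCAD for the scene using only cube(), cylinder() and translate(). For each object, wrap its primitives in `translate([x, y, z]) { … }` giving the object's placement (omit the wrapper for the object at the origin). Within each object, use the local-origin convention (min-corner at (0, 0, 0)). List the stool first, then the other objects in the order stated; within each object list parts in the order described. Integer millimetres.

translate([0, 0, 399]) cube([294, 286, 23]);
translate([14, 14, 0]) cylinder(h = 399, r = 14);
translate([280, 14, 0]) cylinder(h = 399, r = 14);
translate([14, 272, 0]) cylinder(h = 399, r = 14);
translate([280, 272, 0]) cylinder(h = 399, r = 14);
translate([38, 10, 422]) {
  cube([218, 266, 21]);
  translate([0, 0, 21]) cube([218, 21, 278]);
  translate([0, 245, 21]) cube([218, 21, 278]);
  translate([0, 21, 21]) cube([21, 224, 278]);
  translate([197, 21, 21]) cube([21, 224, 278]);
}
translate([39, 16, 721]) {
  cube([216, 254, 20]);
  translate([0, 0, 20]) cube([216, 20, 137]);
  translate([0, 234, 20]) cube([216, 20, 137]);
  translate([0, 20, 20]) cube([20, 214, 137]);
  translate([196, 20, 20]) cube([20, 214, 137]);
}
translate([49, 30, 878]) {
  cube([196, 226, 11]);
  translate([0, 0, 11]) cube([196, 11, 82]);
  translate([0, 215, 11]) cube([196, 11, 82]);
  translate([0, 11, 11]) cube([11, 204, 82]);
  translate([185, 11, 11]) cube([11, 204, 82]);
}
translate([53, 32, 971]) {
  cube([188, 222, 16]);
  translate([0, 0, 16]) cube([188, 16, 319]);
  translate([0, 206, 16]) cube([188, 16, 319]);
  translate([0, 16, 16]) cube([16, 190, 319]);
  translate([172, 16, 16]) cube([16, 190, 319]);
}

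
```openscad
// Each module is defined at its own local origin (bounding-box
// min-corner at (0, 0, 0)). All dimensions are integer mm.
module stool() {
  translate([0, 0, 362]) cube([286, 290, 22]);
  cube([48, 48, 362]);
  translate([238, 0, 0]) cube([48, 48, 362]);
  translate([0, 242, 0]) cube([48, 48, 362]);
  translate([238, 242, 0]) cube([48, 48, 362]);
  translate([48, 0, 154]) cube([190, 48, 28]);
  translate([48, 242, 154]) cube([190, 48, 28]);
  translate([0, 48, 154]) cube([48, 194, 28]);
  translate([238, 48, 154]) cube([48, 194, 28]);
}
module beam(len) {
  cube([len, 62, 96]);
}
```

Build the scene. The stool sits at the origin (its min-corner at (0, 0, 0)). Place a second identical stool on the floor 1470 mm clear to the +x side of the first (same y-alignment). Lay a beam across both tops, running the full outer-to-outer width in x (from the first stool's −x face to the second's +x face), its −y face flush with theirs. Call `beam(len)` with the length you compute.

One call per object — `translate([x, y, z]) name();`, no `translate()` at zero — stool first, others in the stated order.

stool();
translate([1756, 0, 0]) stool();
translate([0, 0, 384]) beam(2042);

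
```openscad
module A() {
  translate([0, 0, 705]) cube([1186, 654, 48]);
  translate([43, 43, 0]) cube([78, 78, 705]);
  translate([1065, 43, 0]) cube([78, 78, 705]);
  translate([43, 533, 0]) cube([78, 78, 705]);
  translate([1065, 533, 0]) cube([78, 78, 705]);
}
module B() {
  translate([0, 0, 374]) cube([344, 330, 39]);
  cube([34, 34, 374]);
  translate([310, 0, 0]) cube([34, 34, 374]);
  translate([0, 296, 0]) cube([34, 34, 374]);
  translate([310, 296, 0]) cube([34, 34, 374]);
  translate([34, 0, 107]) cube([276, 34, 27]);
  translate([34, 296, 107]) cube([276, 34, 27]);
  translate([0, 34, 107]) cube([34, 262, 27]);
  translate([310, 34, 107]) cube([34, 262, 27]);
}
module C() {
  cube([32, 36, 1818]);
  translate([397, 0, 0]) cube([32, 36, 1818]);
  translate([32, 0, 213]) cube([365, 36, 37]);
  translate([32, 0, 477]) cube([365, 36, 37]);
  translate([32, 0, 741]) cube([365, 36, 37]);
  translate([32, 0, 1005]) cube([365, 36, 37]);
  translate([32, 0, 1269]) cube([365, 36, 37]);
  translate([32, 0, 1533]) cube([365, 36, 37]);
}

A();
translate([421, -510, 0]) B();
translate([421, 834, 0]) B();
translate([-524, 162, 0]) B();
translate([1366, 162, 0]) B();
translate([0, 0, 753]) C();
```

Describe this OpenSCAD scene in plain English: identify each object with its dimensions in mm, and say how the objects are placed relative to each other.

A is a table with a 1186×654 mm rectangular top, 48 mm thick, top surface at z = 753 mm, supported by four 78×78 mm square legs, each inset 43 mm from the nearest pair of top edges, running from the floor.

B is a four-legged stool. The seat is a 344×330×39 mm slab whose top surface is at z = 413 mm; four square legs, each 34×34 mm in cross-section, run from the floor (z = 0) to the underside of the seat, each flush with a corner of the seat. Four stretchers, 34 mm wide and 27 mm tall, connect adjacent legs with their undersides at z = 107 mm, each running between the inner faces of the legs it joins and aligned with the legs' outer faces on the other axis.

C is a wooden ladder with two side rails of 32×36 mm section and 1818 mm height, set 429 mm apart overall. Between them run 6 rectangular rungs (36 mm deep, 37 mm thick), front faces flush with the rails' −y face. The bottom of the first rung is 213 mm above the floor and each subsequent rung is 264 mm higher than the one below.

Four stools sit around the table at the −y, +y, −x, +x sides. The ladder is on top of the table.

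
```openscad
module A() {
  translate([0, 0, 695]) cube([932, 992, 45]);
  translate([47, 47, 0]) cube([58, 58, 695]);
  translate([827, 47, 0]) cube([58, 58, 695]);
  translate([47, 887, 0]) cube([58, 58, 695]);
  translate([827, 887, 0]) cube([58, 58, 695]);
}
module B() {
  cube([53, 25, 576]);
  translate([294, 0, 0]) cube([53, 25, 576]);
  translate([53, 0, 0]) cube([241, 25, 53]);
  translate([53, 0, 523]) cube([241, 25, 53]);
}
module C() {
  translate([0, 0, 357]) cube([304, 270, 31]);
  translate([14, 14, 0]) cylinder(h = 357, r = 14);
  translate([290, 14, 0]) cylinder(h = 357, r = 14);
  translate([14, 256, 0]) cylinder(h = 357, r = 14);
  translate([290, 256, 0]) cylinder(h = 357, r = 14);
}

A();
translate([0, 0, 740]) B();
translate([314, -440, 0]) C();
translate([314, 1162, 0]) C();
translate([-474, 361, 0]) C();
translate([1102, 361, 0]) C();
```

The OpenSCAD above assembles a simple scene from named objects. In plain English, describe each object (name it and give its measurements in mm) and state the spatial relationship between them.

A is a table: top 932 mm (x) × 992 mm (y), 45 mm thick, upper face at z = 740 mm, on four 58×58 mm square legs, each inset 47 mm from the nearest pair of top edges, running from z = 0 to the bottom of the top.

B is a rectangular picture frame lying in the x–z plane (depth along y). The opening is 241 mm wide (x) by 470 mm tall (z), surrounded by a border 53 mm wide on all four sides. The frame is 25 mm deep and is made of two full-height vertical stiles with two horizontal rails fitted between them.

C is a four-legged stool. The seat is a 304×270×31 mm slab whose top surface is at z = 388 mm; four round legs, each 28 mm in diameter, run from the floor (z = 0) to the underside of the seat, each leg's axis is inset half a diameter from the nearest pair of seat edges (so the leg's bounding box is flush with the corner).

The picture frame is on top of the table. Four stools sit around the table at the −y, +y, −x, +x sides.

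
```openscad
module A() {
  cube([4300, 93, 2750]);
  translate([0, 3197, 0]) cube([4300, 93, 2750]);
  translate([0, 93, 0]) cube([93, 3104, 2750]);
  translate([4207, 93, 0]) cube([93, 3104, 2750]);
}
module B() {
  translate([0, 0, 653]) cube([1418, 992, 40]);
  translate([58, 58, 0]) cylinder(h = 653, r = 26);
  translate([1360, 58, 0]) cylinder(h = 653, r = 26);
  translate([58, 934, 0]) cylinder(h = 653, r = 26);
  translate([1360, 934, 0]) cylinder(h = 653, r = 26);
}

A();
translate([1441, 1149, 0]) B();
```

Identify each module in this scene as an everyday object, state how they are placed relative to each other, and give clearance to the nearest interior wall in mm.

Clearances: x = 1348, y = 1056; minimum 1056 mm.

A is a house frame. B is a table. The table sits inside the house frame, centred. The clearance to the nearest interior wall is 1056 mm.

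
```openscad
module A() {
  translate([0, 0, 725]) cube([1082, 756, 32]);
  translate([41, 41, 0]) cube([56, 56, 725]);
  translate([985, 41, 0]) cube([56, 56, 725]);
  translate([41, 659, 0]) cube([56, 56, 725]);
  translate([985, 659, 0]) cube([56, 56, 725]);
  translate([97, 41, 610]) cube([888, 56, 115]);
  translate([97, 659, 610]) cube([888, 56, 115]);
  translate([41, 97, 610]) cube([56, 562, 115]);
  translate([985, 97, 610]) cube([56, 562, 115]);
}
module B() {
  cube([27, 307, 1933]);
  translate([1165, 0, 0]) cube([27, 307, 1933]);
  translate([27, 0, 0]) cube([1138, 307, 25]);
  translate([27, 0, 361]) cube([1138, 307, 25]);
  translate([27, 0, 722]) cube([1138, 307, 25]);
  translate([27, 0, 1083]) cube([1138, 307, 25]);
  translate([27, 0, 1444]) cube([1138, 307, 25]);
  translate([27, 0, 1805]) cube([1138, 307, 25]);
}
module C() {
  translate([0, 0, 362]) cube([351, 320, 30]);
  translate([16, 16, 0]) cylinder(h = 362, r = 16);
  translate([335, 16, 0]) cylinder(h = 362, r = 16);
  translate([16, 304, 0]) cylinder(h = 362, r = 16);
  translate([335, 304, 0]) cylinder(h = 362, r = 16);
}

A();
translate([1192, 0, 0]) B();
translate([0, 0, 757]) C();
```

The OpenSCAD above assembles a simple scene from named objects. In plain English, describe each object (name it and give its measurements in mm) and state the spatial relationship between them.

A is a table: top 1082 mm (x) × 756 mm (y), 32 mm thick, upper face at z = 757 mm, on four 56×56 mm square legs, each inset 41 mm from the nearest pair of top edges, running from z = 0 to the bottom of the top. Four apron rails, 56 mm thick and 115 mm tall, run between adjacent legs with their top edges flush with the underside of the top and their outer faces flush with the legs' outer faces.

B is a bookshelf 1192 mm wide overall, 307 mm deep and 1933 mm tall. The two sides are 27 mm thick vertical panels. 6 horizontal shelves of 25 mm thickness span between the inner faces of the sides; the lowest shelf sits on the floor and shelves are stacked with a clear vertical gap of 336 mm between each pair.

C is a simple wooden stool: a rectangular seat 351 mm (x) by 320 mm (y), 30 mm thick, top face at z = 392 mm, on four round legs, each 32 mm in diameter. The legs rest on z = 0, each leg's axis is inset half a diameter from the nearest pair of seat edges (so the leg's bounding box is flush with the corner).

The bookshelf is on the floor beside the table on its +x side. The stool is on top of the table.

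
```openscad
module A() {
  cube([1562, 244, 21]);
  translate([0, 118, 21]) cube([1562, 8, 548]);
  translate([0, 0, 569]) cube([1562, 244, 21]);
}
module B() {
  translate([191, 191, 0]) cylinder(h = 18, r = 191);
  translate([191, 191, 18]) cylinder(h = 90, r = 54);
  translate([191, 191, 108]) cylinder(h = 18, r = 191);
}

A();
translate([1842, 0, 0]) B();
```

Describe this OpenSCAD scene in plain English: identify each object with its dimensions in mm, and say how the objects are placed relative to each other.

A is an I-beam lying along x, 1562 mm long. Overall section height 590 mm. Two flanges 244 mm wide (y) and 21 mm thick, one on the floor and one at the top; a web 8 mm thick runs between them, centred on the flange width.

B is a spool: two coaxial disc flanges of radius 191 mm and thickness 18 mm, joined by a core cylinder of radius 54 mm and height 90 mm. The lower flange rests on z = 0 and the three cylinders share a vertical axis.

The spool is on the floor beside the I-beam on its +x side.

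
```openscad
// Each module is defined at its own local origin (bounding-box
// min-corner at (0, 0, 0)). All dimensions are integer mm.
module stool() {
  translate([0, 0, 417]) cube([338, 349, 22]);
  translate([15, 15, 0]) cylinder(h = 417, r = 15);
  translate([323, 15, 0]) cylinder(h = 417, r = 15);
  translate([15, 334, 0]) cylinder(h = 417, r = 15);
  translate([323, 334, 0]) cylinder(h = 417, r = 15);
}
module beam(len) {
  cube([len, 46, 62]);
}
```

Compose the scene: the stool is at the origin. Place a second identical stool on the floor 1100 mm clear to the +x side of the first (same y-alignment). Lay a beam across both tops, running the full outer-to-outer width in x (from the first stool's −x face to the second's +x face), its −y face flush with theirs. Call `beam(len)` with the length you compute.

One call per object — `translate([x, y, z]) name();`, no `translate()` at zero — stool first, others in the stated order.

stool();
translate([1438, 0, 0]) stool();
translate([0, 0, 439]) beam(1776);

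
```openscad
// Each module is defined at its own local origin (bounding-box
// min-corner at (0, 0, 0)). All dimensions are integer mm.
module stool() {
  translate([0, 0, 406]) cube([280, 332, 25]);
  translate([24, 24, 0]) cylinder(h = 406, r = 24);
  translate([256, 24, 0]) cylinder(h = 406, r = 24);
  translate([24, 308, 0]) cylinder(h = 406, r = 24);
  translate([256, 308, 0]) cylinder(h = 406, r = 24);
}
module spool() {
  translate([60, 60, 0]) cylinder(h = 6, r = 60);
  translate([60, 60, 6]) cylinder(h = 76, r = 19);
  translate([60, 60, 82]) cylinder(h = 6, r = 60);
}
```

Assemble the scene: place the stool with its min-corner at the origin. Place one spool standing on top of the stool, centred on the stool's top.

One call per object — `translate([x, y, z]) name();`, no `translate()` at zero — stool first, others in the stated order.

stool();
translate([80, 106, 431]) spool();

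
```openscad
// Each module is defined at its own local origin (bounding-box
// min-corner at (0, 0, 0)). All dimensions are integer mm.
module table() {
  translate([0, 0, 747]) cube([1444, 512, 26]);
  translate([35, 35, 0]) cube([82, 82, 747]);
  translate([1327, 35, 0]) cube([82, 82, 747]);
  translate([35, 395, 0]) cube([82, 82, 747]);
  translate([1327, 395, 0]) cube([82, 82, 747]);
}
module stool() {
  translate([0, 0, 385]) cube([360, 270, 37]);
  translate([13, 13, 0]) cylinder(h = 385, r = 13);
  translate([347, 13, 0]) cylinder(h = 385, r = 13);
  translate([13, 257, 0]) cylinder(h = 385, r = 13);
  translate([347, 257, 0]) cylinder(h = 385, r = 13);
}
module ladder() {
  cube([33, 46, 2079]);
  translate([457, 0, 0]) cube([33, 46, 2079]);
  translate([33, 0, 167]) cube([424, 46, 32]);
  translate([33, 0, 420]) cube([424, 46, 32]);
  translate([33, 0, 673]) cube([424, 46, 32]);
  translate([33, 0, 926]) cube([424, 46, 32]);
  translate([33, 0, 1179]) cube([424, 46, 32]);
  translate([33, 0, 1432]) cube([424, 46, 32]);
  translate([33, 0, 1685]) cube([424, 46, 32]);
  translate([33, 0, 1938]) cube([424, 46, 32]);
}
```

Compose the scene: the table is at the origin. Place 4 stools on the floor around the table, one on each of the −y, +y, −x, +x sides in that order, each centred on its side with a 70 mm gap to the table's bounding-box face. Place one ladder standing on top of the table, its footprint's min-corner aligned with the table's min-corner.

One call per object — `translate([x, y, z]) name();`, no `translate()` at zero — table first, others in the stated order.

table();
translate([542, -340, 0]) stool();
translate([542, 582, 0]) stool();
translate([-430, 121, 0]) stool();
translate([1514, 121, 0]) stool();
translate([0, 0, 773]) ladder();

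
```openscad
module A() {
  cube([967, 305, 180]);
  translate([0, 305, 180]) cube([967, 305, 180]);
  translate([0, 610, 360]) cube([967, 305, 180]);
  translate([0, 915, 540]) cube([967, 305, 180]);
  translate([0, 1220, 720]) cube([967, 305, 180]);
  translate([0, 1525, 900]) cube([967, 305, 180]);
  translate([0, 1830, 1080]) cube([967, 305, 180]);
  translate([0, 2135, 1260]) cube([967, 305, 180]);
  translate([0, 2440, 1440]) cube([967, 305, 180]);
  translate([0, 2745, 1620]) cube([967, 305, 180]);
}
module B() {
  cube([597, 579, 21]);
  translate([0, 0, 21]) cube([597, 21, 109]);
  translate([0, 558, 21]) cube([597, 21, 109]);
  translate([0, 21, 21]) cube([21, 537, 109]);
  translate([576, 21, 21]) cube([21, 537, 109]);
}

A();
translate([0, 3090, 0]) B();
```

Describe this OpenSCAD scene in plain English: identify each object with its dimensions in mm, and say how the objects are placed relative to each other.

A is a run of 10 identical solid stair steps. Each tread is 967×305 mm and each step block is 180 mm high. Step 1 rests on the floor; step k is offset from step 1 by (k−1)×305 mm in y and (k−1)×180 mm in z.

B is an open storage box with external size 597×579×130 mm and wall thickness 21 mm (the base is also 21 mm thick). The base covers the whole footprint; the four walls stand on the base, with the y-facing walls full-width and the x-facing walls fitting between their inner faces.

The open box is on the floor beside the staircase on its +y side.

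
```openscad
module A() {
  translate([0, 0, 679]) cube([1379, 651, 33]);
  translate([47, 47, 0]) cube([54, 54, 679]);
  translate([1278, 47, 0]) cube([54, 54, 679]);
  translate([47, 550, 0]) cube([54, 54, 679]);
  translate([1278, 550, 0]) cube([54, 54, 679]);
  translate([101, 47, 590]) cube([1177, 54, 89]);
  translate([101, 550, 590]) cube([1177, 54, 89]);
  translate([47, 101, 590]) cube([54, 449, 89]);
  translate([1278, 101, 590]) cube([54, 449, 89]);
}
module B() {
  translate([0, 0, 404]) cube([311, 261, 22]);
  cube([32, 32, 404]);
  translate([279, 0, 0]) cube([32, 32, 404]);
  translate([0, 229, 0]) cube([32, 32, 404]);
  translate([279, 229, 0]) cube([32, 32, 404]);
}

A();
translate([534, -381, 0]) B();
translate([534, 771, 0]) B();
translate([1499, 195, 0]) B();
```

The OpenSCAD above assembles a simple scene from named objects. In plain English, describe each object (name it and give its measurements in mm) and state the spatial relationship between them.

A is a table: top 1379 mm (x) × 651 mm (y), 33 mm thick, upper face at z = 712 mm, on four 54×54 mm square legs, each inset 47 mm from the nearest pair of top edges, running from z = 0 to the bottom of the top. Four apron rails, 54 mm thick and 89 mm tall, run between adjacent legs with their top edges flush with the underside of the top and their outer faces flush with the legs' outer faces.

B is a four-legged stool. The seat is 311×261 mm, 22 mm thick, top at z = 426 mm. It stands on four square legs, each 32×32 mm in cross-section, from z = 0 to the seat underside, each flush with a corner of the seat.

Three stools sit around the table at the −y, +y, +x sides.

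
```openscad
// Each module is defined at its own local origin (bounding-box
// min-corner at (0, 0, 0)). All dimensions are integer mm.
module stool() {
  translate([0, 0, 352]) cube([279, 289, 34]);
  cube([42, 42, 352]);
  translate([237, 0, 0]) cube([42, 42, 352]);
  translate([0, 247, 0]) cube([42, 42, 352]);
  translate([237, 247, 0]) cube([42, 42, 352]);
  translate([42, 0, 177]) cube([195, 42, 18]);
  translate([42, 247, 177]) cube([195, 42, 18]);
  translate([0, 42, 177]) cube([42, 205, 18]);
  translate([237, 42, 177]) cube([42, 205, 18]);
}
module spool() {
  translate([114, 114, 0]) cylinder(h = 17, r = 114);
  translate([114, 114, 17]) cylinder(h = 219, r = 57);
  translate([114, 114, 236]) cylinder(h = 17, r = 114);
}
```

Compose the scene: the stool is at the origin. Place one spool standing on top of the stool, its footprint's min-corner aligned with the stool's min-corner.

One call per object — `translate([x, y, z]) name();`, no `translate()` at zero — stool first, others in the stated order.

stool();
translate([0, 0, 386]) spool();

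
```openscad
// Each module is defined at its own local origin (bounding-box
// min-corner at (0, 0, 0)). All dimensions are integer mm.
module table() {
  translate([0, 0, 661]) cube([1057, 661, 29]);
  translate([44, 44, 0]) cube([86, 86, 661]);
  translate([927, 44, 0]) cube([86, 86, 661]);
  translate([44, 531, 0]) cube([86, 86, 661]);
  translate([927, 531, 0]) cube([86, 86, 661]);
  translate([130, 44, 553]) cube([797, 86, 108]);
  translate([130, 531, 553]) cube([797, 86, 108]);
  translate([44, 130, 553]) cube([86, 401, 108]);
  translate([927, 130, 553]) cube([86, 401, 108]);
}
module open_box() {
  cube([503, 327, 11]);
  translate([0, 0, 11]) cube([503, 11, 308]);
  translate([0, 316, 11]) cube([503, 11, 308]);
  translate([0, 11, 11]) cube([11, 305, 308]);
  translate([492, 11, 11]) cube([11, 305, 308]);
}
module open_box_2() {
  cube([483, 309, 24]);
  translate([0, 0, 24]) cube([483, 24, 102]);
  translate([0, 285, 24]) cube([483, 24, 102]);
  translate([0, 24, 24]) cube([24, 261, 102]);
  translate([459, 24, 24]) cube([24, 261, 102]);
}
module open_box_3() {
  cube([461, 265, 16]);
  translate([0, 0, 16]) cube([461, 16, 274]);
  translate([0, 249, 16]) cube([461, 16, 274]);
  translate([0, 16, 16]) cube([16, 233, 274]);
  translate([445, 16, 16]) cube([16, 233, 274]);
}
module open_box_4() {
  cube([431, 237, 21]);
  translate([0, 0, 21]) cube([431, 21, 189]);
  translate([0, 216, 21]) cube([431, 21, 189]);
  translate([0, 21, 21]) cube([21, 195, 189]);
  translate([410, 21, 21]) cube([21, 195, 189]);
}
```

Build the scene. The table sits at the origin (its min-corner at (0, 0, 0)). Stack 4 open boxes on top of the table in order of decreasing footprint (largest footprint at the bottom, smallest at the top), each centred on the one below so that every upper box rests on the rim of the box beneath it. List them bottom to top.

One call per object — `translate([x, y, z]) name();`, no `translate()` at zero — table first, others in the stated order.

table();
translate([277, 167, 690]) open_box();
translate([287, 176, 1009]) open_box_2();
translate([298, 198, 1135]) open_box_3();
translate([313, 212, 1425]) open_box_4();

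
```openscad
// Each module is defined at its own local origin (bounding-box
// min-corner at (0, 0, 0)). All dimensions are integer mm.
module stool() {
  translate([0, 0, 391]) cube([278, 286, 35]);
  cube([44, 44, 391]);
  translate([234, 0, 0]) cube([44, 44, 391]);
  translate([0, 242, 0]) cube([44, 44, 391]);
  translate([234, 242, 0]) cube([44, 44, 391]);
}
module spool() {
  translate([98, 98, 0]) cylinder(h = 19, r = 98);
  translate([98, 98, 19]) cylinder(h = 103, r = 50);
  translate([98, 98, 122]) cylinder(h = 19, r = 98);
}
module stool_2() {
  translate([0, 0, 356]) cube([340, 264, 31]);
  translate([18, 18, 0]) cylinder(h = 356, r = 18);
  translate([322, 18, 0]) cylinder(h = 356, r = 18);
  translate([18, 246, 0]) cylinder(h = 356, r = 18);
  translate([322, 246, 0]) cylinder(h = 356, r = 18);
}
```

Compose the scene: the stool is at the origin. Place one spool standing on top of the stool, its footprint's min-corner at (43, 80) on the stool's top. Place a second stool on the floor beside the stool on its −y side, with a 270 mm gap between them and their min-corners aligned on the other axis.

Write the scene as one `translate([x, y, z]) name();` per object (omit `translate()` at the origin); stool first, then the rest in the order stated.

stool();
translate([43, 80, 426]) spool();
translate([0, -534, 0]) stool_2();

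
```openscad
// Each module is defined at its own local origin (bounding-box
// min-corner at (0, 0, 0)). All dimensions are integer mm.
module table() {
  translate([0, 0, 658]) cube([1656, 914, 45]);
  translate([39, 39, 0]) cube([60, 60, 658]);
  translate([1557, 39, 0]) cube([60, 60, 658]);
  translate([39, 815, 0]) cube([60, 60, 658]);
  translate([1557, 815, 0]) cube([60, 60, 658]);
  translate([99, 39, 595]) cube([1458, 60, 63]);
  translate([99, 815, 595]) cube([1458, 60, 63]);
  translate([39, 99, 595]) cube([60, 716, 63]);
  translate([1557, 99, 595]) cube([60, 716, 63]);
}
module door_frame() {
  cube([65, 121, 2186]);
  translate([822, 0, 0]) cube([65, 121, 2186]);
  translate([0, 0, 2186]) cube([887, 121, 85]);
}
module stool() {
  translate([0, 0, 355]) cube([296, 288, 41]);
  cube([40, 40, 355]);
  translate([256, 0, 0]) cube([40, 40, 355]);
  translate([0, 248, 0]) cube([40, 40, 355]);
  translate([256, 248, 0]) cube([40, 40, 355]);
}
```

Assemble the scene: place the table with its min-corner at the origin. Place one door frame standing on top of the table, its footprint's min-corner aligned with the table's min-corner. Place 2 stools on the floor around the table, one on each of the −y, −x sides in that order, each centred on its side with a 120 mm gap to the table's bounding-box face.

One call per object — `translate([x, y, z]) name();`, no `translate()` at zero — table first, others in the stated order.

table();
translate([0, 0, 703]) door_frame();
translate([680, -408, 0]) stool();
translate([-416, 313, 0]) stool();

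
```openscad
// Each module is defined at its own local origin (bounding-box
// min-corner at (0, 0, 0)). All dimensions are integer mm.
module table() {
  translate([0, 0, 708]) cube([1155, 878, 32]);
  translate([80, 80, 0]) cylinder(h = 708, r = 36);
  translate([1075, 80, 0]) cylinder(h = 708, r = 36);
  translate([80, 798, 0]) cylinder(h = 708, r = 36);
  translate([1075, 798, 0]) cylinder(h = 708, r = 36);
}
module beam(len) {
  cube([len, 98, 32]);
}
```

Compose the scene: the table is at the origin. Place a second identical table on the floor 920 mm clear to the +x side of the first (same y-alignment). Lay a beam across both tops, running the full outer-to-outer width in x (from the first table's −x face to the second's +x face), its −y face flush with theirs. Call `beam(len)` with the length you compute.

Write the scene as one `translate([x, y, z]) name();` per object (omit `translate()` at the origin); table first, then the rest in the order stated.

table();
translate([2075, 0, 0]) table();
translate([0, 0, 740]) beam(3230);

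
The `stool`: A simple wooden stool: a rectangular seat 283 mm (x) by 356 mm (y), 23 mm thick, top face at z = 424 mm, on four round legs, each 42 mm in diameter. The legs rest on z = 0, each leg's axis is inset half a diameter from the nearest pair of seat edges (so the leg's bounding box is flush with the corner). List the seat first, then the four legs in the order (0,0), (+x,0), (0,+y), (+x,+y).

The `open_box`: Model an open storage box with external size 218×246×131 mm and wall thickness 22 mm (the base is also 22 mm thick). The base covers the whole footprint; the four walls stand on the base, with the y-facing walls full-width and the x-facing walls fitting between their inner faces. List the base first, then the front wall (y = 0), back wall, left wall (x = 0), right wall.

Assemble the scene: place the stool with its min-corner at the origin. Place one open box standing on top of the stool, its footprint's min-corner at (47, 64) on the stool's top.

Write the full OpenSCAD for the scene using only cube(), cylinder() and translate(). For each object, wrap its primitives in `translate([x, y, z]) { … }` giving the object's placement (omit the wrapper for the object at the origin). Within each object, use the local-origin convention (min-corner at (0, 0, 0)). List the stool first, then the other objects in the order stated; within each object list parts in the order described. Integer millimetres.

translate([0, 0, 401]) cube([283, 356, 23]);
translate([21, 21, 0]) cylinder(h = 401, r = 21);
translate([262, 21, 0]) cylinder(h = 401, r = 21);
translate([21, 335, 0]) cylinder(h = 401, r = 21);
translate([262, 335, 0]) cylinder(h = 401, r = 21);
translate([47, 64, 424]) {
  cube([218, 246, 22]);
  translate([0, 0, 22]) cube([218, 22, 109]);
  translate([0, 224, 22]) cube([218, 22, 109]);
  translate([0, 22, 22]) cube([22, 202, 109]);
  translate([196, 22, 22]) cube([22, 202, 109]);
}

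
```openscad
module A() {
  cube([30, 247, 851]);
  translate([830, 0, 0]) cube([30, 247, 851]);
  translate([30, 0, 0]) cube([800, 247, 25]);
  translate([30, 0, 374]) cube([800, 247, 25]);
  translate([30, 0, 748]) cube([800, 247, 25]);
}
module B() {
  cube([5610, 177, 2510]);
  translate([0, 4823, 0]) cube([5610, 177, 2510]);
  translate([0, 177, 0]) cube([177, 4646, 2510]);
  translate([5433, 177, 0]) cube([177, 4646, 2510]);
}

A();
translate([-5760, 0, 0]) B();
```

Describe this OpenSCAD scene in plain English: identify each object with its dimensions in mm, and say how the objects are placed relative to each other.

A is a bookshelf 860 mm wide overall, 247 mm deep and 851 mm tall. The two sides are 30 mm thick vertical panels. 3 horizontal shelves of 25 mm thickness span between the inner faces of the sides; the lowest shelf sits on the floor and shelves are stacked with a clear vertical gap of 349 mm between each pair.

B is a box-shaped house frame (walls only): outside footprint 5610×5000 mm, wall height 2510 mm, wall thickness 177 mm. The two y-facing walls run the full x-width; the two x-facing walls fit between the inner faces of the y-facing walls.

The house frame is on the floor beside the bookshelf on its −x side.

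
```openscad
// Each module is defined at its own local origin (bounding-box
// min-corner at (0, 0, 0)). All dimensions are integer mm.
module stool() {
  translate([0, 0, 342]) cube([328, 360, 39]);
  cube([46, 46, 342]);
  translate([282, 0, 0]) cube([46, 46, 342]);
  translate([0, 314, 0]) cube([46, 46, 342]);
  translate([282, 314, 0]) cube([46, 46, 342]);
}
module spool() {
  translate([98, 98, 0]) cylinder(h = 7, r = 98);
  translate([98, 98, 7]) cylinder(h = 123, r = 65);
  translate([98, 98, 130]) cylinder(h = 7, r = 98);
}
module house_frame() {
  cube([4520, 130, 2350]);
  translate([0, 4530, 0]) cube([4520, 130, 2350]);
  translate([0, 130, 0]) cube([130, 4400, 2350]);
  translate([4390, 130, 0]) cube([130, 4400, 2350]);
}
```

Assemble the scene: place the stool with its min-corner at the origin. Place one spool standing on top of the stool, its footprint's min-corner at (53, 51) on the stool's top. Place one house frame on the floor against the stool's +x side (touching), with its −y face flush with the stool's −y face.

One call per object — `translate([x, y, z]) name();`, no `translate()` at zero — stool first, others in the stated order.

stool();
translate([53, 51, 381]) spool();
translate([328, 0, 0]) house_frame();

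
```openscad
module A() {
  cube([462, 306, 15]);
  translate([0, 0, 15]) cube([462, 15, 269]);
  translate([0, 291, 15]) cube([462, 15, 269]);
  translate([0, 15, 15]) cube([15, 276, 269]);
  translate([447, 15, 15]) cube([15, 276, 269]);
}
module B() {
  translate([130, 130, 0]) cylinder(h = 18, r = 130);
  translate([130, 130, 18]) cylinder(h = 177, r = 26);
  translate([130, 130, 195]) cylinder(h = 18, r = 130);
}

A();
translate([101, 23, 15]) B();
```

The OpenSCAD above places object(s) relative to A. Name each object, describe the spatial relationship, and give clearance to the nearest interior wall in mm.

Clearances: x = 86, y = 8; minimum 8 mm.

A is an open box. B is a spool. The spool sits inside the open box, centred. The clearance to the nearest interior wall is 8 mm.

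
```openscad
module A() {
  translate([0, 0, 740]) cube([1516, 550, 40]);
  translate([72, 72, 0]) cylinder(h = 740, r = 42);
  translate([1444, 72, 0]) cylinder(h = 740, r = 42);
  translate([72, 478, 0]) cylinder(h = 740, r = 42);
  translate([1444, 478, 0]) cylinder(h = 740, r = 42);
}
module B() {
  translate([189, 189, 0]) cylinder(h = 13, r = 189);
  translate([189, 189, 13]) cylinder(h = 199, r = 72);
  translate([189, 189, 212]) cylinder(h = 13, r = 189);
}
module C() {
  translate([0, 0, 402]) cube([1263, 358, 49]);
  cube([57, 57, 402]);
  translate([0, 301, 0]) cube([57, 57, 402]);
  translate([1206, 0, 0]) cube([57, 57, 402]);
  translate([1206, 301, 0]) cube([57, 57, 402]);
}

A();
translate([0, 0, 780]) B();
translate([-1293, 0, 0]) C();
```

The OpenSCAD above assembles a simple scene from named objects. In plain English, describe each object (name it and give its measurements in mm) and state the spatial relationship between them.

A is a table: top 1516 mm (x) × 550 mm (y), 40 mm thick, upper face at z = 780 mm, on four round legs of 84 mm diameter, each leg's bounding box inset 30 mm from the nearest pair of top edges, running from z = 0 to the bottom of the top.

B is a spool: two coaxial disc flanges of radius 189 mm and thickness 13 mm, joined by a core cylinder of radius 72 mm and height 199 mm. The lower flange rests on z = 0 and the three cylinders share a vertical axis.

C is a bench: a 1263×358 mm seat slab, 49 mm thick, top at z = 451 mm, on four 57×57 mm square legs flush with the seat corners and standing on z = 0.

The spool is on top of the table. The bench is on the floor beside the table on its −x side.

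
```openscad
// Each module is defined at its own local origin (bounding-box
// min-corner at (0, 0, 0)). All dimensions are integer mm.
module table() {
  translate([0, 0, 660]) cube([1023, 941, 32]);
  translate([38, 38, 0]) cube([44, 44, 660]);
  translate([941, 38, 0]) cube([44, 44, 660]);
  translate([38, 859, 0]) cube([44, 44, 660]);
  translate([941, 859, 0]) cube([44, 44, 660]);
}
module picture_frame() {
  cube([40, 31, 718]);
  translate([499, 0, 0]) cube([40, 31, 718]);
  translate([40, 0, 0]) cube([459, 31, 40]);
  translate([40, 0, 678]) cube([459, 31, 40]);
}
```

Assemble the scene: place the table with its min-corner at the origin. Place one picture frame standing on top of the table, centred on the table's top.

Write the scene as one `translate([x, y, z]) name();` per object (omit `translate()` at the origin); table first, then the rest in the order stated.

table();
translate([242, 455, 692]) picture_frame();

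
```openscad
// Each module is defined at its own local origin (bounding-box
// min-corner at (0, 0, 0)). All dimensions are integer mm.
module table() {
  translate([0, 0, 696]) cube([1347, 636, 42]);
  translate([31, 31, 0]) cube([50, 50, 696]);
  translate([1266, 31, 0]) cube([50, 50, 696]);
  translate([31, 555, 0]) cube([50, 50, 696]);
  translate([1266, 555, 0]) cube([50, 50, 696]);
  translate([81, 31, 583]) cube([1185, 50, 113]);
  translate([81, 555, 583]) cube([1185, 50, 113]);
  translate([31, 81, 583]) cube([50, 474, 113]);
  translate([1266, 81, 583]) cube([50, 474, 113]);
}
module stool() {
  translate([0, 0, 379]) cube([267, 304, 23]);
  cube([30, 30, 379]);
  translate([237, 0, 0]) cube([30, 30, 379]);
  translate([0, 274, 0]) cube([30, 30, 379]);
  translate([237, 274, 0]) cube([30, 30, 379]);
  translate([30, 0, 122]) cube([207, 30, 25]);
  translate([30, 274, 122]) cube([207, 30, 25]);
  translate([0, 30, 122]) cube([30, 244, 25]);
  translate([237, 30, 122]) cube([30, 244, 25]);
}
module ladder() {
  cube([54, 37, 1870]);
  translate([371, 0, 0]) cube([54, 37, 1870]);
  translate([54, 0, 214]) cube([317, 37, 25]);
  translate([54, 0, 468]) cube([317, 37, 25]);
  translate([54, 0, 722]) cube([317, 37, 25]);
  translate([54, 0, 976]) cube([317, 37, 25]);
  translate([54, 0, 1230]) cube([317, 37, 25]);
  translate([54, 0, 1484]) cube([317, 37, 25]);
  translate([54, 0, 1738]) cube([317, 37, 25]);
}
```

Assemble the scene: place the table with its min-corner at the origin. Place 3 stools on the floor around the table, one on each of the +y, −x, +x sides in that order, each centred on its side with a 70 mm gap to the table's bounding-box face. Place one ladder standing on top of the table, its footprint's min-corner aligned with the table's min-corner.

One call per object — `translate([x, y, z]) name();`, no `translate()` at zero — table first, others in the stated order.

table();
translate([540, 706, 0]) stool();
translate([-337, 166, 0]) stool();
translate([1417, 166, 0]) stool();
translate([0, 0, 738]) ladder();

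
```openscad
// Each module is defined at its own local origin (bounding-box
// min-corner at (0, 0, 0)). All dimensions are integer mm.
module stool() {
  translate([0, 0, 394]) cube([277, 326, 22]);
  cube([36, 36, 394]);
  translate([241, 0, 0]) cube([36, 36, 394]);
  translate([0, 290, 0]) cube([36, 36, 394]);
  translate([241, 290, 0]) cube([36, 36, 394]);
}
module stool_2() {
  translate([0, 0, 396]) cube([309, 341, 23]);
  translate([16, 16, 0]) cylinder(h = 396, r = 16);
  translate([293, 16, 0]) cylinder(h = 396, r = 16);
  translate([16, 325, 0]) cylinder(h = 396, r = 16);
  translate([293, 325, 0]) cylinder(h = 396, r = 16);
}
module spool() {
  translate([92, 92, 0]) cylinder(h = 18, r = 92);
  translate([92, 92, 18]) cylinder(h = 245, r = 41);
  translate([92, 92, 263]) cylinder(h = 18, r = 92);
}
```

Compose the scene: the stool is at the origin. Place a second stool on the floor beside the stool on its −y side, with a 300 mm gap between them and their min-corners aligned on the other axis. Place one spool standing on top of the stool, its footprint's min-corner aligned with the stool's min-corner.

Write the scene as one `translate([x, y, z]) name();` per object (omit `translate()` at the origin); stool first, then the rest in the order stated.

stool();
translate([0, -641, 0]) stool_2();
translate([0, 0, 416]) spool();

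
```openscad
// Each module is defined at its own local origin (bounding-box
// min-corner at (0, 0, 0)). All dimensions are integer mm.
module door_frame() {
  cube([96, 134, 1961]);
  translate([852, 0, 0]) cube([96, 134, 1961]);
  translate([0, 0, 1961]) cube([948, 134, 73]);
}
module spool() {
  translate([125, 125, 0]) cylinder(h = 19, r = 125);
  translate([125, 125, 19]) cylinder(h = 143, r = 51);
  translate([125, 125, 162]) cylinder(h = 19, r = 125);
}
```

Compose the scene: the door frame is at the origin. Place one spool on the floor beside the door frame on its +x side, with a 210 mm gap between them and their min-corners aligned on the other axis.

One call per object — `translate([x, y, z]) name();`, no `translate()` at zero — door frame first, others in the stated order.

door_frame();
translate([1158, 0, 0]) spool();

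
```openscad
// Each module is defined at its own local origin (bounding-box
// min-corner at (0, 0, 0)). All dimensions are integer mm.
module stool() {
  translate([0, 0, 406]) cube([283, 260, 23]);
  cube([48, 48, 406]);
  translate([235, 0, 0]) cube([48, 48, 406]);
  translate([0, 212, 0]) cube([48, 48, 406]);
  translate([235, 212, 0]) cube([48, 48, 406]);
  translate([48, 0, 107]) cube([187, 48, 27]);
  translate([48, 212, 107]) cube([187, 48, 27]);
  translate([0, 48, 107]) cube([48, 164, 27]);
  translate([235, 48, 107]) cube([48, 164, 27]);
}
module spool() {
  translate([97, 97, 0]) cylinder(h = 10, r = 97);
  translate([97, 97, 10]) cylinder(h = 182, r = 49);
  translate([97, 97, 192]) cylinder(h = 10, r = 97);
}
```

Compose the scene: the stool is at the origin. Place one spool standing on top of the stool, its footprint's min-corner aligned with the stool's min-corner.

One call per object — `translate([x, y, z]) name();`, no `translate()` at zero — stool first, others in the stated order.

stool();
translate([0, 0, 429]) spool();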